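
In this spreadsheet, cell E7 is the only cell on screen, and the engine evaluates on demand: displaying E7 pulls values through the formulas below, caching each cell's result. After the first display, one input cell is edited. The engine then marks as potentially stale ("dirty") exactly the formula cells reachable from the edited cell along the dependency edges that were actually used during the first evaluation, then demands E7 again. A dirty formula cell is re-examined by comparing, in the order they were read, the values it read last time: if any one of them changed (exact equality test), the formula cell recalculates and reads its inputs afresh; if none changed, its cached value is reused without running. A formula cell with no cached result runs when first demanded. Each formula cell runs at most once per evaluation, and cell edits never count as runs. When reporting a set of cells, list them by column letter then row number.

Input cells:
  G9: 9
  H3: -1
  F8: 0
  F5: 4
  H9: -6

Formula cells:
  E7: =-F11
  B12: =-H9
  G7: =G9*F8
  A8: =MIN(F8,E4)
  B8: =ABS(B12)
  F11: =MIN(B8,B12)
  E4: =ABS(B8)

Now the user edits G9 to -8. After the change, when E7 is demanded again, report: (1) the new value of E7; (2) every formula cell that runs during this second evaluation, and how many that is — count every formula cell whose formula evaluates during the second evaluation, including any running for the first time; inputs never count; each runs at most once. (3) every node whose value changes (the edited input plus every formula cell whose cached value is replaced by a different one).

E7 now evaluates to -6.
Run set: none (0 run).
Changed values: G9.
The important point: nothing the output needs ever reads G9, so the edit is invisible to it.

Initial pass — values computed on the first demand:
  B12 = -(-6) = 6
  B8 = ABS(6) = 6
  F11 = MIN(6, 6) = 6
  E7 = -(6) = -6

Second demand — change propagation:
  no demanded computation ever read G9, so the edit dirties nothing and nothing runs.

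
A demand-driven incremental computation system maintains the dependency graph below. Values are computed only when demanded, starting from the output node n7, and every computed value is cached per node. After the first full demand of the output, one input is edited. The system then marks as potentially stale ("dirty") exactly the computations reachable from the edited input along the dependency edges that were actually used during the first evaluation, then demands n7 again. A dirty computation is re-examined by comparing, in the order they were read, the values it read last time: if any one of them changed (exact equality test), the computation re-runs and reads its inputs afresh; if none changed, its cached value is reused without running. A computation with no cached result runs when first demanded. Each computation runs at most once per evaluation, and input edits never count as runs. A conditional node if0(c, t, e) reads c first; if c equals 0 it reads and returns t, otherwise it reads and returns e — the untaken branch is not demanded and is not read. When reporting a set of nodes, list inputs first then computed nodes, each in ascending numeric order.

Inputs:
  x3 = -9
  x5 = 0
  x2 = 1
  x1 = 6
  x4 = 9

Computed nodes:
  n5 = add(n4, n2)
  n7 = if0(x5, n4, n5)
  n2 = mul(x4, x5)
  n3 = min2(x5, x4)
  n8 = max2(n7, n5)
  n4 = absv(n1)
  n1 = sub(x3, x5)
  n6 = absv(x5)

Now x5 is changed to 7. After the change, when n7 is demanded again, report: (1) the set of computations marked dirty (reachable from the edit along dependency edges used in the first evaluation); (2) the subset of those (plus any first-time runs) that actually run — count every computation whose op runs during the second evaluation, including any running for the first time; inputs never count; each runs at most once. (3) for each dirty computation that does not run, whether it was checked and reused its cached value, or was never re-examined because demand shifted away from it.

Marked dirty: n1, n4, n7.
Computations that run: n1, n2, n4, n5, n7 — 5 in total.
Every dirty computation ran.
Key observation: a condition flipped, so demand reaches new nodes — n2, n5 run for the first time.

First evaluation (everything demanded from the output):
  n1 = sub(-9, 0) = -9
  n4 = absv(-9) = 9
  n7 = if0(x5=0 -> then branch n4) = 9

Propagation after the edit:
  n1: runs — x5 0->7; result -16.
  n2: demanded for the first time — runs, produces 63.
  n4: runs — n1 -9->-16; result 16.
  n5: demanded for the first time — runs, produces 79.
  n7: runs — x5 0->7; n4 9->16; result 79.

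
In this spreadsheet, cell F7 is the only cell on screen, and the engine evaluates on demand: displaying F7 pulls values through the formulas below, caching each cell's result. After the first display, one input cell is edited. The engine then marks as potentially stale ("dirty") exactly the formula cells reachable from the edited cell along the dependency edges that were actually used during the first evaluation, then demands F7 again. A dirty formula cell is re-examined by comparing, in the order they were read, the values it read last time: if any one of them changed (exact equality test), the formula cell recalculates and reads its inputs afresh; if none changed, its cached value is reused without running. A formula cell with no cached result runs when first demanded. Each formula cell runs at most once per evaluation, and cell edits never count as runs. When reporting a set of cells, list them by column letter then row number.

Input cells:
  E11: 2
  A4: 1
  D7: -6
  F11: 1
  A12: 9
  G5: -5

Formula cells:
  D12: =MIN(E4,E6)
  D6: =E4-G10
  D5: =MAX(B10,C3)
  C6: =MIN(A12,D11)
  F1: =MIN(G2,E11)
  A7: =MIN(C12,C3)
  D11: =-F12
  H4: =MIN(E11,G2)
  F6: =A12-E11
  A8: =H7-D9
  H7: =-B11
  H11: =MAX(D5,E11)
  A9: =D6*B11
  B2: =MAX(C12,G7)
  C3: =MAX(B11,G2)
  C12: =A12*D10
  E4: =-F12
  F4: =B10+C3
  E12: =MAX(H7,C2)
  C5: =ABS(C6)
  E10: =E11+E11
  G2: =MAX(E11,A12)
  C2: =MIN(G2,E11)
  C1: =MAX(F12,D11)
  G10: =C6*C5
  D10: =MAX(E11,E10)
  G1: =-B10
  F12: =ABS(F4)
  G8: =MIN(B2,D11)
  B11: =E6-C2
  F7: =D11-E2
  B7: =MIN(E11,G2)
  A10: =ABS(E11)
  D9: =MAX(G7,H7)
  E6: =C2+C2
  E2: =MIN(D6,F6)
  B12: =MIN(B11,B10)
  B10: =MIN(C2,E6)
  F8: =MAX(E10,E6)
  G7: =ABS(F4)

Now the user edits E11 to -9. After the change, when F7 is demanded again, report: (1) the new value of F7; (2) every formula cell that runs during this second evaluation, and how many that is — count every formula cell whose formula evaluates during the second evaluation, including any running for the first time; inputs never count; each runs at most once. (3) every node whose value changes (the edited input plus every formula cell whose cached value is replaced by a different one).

F7 now evaluates to -27.
Run set: B10, B11, C2, C3, C5, C6, D6, D11, E2, E4, E6, F4, F6, F7, F12, G2, G10 (17 run).
Changed values: B10, B11, C2, C5, C6, D6, D11, E2, E4, E6, E11, F4, F6, F7, F12, G10.

Initial pass — values computed on the first demand:
  F6 = 9 - 2 = 7
  G2 = MAX(2, 9) = 9
  C2 = MIN(9, 2) = 2
  E6 = 2 + 2 = 4
  B10 = MIN(2, 4) = 2
  B11 = 4 - 2 = 2
  C3 = MAX(2, 9) = 9
  F4 = 2 + 9 = 11
  F12 = ABS(11) = 11
  D11 = -(11) = -11
  C6 = MIN(9, -11) = -11
  C5 = ABS(-11) = 11
  E4 = -(11) = -11
  G10 = -11 * 11 = -121
  D6 = -11 - -121 = 110
  E2 = MIN(110, 7) = 7
  F7 = -11 - 7 = -18

Second demand — change propagation:
  F6: re-runs because E11 2->-9; new result 18.
  G2: re-runs because E11 2->-9; new result 9 (unchanged).
  C2: re-runs because E11 2->-9; new result -9.
  E6: re-runs because C2 2->-9; C2 2->-9; new result -18.
  B10: re-runs because C2 2->-9; E6 4->-18; new result -18.
  B11: re-runs because E6 4->-18; C2 2->-9; new result -9.
  C3: re-runs because B11 2->-9; new result 9 (unchanged).
  F4: re-runs because B10 2->-18; new result -9.
  F12: re-runs because F4 11->-9; new result 9.
  D11: re-runs because F12 11->9; new result -9.
  C6: re-runs because D11 -11->-9; new result -9.
  C5: re-runs because C6 -11->-9; new result 9.
  E4: re-runs because F12 11->9; new result -9.
  G10: re-runs because C6 -11->-9; C5 11->9; new result -81.
  D6: re-runs because E4 -11->-9; G10 -121->-81; new result 72.
  E2: re-runs because D6 110->72; F6 7->18; new result 18.
  F7: re-runs because D11 -11->-9; E2 7->18; new result -27.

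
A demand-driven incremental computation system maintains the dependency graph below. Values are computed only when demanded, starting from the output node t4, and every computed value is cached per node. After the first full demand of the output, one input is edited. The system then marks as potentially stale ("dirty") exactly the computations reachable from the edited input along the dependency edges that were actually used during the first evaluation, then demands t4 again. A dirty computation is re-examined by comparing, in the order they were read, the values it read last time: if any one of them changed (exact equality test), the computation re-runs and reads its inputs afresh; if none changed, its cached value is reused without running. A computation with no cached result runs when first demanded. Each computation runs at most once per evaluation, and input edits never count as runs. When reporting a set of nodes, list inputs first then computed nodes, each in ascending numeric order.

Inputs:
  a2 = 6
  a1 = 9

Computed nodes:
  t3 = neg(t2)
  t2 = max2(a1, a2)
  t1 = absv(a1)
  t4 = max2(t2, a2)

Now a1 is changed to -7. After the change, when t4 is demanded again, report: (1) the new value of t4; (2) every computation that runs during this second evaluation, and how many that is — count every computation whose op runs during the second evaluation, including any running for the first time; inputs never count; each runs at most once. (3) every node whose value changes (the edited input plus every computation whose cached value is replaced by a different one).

First evaluation (everything demanded from the output):
  t2 = max2(9, 6) = 9
  t4 = max2(9, 6) = 9

Propagation after the edit:
  t2: runs — a1 9->-7; result 6.
  t4: runs — t2 9->6; result 6.

New value of t4: 6.
Computations that run: t2, t4 — 2 in total.
Values that change: a1, t2, t4.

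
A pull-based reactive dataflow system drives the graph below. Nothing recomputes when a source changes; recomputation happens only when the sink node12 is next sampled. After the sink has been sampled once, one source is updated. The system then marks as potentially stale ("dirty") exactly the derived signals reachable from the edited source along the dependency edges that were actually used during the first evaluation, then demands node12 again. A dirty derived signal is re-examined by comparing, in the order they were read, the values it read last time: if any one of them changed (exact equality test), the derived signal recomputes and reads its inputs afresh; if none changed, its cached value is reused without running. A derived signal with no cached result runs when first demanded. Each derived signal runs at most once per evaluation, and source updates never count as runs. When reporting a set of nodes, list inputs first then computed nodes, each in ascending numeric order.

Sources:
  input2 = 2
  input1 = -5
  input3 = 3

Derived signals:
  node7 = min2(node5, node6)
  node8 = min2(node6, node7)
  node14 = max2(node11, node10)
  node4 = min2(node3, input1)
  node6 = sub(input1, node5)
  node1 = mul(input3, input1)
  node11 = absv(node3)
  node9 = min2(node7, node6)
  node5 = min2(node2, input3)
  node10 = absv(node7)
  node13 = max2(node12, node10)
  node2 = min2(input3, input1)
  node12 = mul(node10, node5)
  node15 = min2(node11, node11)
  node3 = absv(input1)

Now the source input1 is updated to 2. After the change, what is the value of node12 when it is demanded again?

New value of node12: 0.

First evaluation (everything demanded from the output):
  node2 = min2(3, -5) = -5
  node5 = min2(-5, 3) = -5
  node6 = sub(-5, -5) = 0
  node7 = min2(-5, 0) = -5
  node10 = absv(-5) = 5
  node12 = mul(5, -5) = -25

Propagation after the edit:
  node2: runs — input1 -5->2; result 2.
  node5: runs — node2 -5->2; result 2.
  node6: runs — input1 -5->2; node5 -5->2; result 0 (same value as before).
  node7: runs — node5 -5->2; result 0.
  node10: runs — node7 -5->0; result 0.
  node12: runs — node10 5->0; node5 -5->2; result 0.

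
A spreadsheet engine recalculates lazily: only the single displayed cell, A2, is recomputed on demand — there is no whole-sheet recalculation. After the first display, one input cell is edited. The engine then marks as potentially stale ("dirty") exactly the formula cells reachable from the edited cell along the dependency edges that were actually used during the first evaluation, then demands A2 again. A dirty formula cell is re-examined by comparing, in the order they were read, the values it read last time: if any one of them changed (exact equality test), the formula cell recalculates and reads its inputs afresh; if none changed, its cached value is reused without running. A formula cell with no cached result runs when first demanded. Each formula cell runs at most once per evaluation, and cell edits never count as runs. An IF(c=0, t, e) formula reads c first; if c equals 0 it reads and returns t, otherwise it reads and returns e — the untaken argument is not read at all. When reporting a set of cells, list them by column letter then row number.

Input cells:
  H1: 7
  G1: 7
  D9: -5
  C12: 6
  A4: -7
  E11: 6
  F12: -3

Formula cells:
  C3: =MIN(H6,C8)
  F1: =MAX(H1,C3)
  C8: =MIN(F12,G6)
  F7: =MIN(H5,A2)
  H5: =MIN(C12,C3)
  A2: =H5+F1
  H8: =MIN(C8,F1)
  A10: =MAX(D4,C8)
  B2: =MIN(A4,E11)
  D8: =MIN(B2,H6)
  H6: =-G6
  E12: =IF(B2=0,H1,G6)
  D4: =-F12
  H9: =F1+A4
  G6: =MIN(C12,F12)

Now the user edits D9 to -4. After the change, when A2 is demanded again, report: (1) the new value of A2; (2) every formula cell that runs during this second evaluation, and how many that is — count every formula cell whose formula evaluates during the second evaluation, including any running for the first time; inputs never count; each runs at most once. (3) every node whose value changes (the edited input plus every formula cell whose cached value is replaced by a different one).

New value of A2: 4.
Formula cells that run: none — 0 in total.
Values that change: D9.
Key observation: D9 is never demanded by the output, so the edit triggers no recomputation at all.

First evaluation (everything demanded from the output):
  G6 = MIN(6, -3) = -3
  C8 = MIN(-3, -3) = -3
  H6 = -(-3) = 3
  C3 = MIN(3, -3) = -3
  F1 = MAX(7, -3) = 7
  H5 = MIN(6, -3) = -3
  A2 = -3 + 7 = 4

Propagation after the edit:
  D9 feeds no computation that the output demands — nothing is marked dirty and nothing runs.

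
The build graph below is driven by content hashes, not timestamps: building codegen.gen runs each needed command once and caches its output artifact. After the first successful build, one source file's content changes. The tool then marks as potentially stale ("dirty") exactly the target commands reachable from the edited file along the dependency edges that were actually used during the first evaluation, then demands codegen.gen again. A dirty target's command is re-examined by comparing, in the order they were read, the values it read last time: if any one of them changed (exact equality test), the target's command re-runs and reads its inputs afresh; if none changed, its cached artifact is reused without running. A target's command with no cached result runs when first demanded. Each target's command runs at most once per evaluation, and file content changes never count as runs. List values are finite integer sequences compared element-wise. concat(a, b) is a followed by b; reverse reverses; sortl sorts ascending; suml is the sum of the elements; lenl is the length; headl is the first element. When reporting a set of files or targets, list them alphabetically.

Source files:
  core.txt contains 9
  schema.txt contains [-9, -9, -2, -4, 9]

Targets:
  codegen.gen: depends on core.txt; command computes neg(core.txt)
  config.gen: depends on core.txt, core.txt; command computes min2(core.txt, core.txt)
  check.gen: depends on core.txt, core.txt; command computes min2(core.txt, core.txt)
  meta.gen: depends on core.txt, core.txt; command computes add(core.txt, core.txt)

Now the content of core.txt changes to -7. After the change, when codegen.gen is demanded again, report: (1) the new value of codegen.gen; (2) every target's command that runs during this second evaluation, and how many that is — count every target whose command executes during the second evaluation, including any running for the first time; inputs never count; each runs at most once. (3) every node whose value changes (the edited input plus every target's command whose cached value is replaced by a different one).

codegen.gen now evaluates to 7.
Run set: codegen.gen (1 run).
Changed values: codegen.gen, core.txt.

Initial pass — values computed on the first demand:
  codegen.gen = neg(9) = -9

Second demand — change propagation:
  codegen.gen: re-runs because core.txt 9->-7; new result 7.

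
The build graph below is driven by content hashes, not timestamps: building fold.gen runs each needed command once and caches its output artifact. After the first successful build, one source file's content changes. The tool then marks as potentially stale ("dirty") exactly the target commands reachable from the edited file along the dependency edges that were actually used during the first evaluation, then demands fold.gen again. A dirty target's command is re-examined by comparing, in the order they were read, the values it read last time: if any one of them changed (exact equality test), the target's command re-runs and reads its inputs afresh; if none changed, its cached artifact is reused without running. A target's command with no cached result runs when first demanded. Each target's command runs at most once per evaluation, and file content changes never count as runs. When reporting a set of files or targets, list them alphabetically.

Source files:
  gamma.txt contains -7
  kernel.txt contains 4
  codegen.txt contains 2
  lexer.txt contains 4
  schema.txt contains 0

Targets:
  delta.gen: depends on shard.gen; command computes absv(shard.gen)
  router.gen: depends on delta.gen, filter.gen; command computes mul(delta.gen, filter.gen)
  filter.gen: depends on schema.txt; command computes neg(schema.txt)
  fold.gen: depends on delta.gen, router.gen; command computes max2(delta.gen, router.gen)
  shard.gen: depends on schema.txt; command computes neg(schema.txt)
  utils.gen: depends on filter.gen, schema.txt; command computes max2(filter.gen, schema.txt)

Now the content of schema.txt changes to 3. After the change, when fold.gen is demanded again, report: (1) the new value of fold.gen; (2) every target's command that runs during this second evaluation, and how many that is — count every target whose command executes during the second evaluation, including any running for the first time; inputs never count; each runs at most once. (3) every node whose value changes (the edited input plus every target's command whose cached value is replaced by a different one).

fold.gen now evaluates to 3.
Run set: delta.gen, filter.gen, fold.gen, router.gen, shard.gen (5 run).
Changed values: delta.gen, filter.gen, fold.gen, router.gen, schema.txt, shard.gen.

Initial pass — values computed on the first demand:
  filter.gen = neg(0) = 0
  shard.gen = neg(0) = 0
  delta.gen = absv(0) = 0
  router.gen = mul(0, 0) = 0
  fold.gen = max2(0, 0) = 0

Second demand — change propagation:
  filter.gen: re-runs because schema.txt 0->3; new result -3.
  shard.gen: re-runs because schema.txt 0->3; new result -3.
  delta.gen: re-runs because shard.gen 0->-3; new result 3.
  router.gen: re-runs because delta.gen 0->3; filter.gen 0->-3; new result -9.
  fold.gen: re-runs because delta.gen 0->3; router.gen 0->-9; new result 3.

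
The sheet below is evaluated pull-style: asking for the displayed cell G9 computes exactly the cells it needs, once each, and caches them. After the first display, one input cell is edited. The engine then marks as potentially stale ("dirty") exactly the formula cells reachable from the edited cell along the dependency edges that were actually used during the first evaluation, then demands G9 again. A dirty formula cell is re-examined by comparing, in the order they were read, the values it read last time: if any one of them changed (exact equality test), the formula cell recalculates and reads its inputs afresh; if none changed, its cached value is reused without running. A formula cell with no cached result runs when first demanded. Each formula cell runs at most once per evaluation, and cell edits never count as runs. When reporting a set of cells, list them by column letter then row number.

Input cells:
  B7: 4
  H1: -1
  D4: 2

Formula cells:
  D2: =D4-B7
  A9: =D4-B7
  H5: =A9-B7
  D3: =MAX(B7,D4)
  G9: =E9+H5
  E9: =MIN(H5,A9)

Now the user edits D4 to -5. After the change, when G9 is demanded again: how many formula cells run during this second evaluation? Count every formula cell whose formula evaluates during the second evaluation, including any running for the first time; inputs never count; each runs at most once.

4 formula cells run: A9, E9, G9, H5.

First demand of the output computes:
  A9 = 2 - 4 = -2
  H5 = -2 - 4 = -6
  E9 = MIN(-6, -2) = -6
  G9 = -6 + -6 = -12

After the edit, cleaning proceeds:
  A9: a read changed (D4 2->-5) — executes, giving -9.
  H5: a read changed (A9 -2->-9) — executes, giving -13.
  E9: a read changed (H5 -6->-13; A9 -2->-9) — executes, giving -13.
  G9: a read changed (E9 -6->-13; H5 -6->-13) — executes, giving -26.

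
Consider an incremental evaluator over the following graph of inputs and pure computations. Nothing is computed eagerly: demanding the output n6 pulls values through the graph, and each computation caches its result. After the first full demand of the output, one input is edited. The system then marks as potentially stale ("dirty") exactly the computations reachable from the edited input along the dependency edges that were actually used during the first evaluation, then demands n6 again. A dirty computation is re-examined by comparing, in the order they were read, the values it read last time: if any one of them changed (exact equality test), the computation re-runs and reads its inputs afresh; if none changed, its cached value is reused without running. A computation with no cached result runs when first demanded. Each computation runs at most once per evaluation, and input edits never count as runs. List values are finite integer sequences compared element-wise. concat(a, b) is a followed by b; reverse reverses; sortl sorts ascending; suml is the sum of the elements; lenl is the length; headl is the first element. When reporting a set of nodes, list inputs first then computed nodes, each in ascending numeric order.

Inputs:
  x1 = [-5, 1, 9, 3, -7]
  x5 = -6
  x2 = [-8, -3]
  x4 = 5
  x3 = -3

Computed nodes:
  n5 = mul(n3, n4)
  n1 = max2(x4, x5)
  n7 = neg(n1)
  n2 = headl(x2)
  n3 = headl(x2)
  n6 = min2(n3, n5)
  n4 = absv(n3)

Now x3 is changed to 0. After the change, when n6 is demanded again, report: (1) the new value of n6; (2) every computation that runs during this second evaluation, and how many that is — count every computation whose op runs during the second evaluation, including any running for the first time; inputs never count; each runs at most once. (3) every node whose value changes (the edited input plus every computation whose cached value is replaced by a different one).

n6 now evaluates to -64.
Run set: none (0 run).
Changed values: x3.
The important point: nothing the output needs ever reads x3, so the edit is invisible to it.

Initial pass — values computed on the first demand:
  n3 = headl([-8, -3]) = -8
  n4 = absv(-8) = 8
  n5 = mul(-8, 8) = -64
  n6 = min2(-8, -64) = -64

Second demand — change propagation:
  no demanded computation ever read x3, so the edit dirties nothing and nothing runs.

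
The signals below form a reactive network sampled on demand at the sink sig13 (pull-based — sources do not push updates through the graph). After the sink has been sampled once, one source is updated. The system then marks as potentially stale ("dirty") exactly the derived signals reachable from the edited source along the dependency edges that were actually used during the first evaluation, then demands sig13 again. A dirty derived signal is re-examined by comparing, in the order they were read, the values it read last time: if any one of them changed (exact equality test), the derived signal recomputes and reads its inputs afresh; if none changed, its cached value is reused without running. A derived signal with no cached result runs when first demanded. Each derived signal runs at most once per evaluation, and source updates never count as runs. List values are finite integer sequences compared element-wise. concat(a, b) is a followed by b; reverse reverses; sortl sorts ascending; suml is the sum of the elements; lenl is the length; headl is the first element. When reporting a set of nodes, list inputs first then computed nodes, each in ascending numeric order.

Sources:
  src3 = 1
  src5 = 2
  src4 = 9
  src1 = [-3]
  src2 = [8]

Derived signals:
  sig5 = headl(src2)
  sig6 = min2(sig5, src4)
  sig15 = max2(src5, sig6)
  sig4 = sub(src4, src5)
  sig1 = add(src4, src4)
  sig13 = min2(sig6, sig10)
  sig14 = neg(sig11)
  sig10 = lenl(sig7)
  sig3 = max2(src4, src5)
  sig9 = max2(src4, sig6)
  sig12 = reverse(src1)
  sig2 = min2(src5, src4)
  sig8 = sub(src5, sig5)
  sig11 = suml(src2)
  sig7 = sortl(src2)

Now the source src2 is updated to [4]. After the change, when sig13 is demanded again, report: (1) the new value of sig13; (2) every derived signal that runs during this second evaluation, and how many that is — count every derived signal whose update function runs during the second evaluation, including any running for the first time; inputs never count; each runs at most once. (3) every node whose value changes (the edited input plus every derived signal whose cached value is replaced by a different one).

Initial pass — values computed on the first demand:
  sig5 = headl([8]) = 8
  sig6 = min2(8, 9) = 8
  sig7 = sortl([8]) = [8]
  sig10 = lenl([8]) = 1
  sig13 = min2(8, 1) = 1

Second demand — change propagation:
  sig5: re-runs because src2 [8]->[4]; new result 4.
  sig6: re-runs because sig5 8->4; new result 4.
  sig7: re-runs because src2 [8]->[4]; new result [4].
  sig10: re-runs because sig7 [8]->[4]; new result 1 (unchanged).
  sig13: re-runs because sig6 8->4; new result 1 (unchanged).

sig13 now evaluates to 1.
Run set: sig5, sig6, sig7, sig10, sig13 (5 run).
Changed values: src2, sig5, sig6, sig7.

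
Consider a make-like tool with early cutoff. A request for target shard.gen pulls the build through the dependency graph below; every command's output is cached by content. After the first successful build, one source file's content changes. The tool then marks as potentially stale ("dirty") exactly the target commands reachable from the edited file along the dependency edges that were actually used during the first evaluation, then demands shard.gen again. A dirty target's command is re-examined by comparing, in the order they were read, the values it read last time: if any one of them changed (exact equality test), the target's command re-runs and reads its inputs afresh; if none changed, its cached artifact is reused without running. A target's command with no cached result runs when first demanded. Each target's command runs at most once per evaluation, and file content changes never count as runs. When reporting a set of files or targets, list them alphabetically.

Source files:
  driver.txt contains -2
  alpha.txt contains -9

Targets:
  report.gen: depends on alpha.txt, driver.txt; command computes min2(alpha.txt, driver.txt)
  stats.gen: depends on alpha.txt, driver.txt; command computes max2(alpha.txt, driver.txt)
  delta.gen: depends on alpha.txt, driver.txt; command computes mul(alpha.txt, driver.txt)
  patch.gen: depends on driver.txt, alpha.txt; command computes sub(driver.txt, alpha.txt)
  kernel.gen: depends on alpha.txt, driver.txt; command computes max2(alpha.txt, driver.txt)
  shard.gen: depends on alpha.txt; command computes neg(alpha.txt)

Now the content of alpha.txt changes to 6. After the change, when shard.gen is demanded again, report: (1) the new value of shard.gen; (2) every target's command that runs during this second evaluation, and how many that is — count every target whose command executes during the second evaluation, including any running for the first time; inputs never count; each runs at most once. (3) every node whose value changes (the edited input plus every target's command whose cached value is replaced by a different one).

Demanding shard.gen again yields -6.
1 target commands run: shard.gen.
The nodes whose values change: alpha.txt, shard.gen.

First demand of the output computes:
  shard.gen = neg(-9) = 9

After the edit, cleaning proceeds:
  shard.gen: a read changed (alpha.txt -9->6) — executes, giving -6.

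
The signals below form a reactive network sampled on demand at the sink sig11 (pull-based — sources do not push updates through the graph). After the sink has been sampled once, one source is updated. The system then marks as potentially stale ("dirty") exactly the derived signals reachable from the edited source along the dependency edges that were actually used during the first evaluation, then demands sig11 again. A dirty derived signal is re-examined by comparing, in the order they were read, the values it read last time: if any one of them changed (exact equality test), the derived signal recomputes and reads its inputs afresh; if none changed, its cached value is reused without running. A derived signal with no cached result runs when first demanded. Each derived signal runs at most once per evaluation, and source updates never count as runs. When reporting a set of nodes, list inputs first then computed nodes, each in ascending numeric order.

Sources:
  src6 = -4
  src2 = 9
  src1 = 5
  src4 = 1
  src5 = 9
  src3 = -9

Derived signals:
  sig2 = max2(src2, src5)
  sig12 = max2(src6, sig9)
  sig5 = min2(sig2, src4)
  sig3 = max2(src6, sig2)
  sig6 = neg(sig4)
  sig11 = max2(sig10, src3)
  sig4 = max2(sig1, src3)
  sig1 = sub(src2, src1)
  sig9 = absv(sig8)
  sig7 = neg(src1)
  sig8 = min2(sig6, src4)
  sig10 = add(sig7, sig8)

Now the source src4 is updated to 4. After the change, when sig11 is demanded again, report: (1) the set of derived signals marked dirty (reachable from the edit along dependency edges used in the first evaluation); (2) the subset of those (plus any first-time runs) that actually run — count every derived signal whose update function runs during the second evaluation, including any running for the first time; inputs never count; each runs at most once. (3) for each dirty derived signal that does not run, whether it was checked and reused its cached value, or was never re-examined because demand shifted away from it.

Dirty set: sig8, sig10, sig11.
Run set: sig8 (1 run).
Re-examined without running (cache reused): sig10, sig11.
The important point: sig8 recomputes to an identical value, and the output ends up unchanged.

Initial pass — values computed on the first demand:
  sig1 = sub(9, 5) = 4
  sig4 = max2(4, -9) = 4
  sig6 = neg(4) = -4
  sig7 = neg(5) = -5
  sig8 = min2(-4, 1) = -4
  sig10 = add(-5, -4) = -9
  sig11 = max2(-9, -9) = -9

Second demand — change propagation:
  sig8: re-runs because src4 1->4; new result -4 (unchanged).
  sig10: re-examined; everything it read last time is the same (sig7 unchanged, sig8 unchanged) — cache -9 kept, no run.
  sig11: re-examined; everything it read last time is the same (sig10 unchanged, src3 unchanged) — cache -9 kept, no run.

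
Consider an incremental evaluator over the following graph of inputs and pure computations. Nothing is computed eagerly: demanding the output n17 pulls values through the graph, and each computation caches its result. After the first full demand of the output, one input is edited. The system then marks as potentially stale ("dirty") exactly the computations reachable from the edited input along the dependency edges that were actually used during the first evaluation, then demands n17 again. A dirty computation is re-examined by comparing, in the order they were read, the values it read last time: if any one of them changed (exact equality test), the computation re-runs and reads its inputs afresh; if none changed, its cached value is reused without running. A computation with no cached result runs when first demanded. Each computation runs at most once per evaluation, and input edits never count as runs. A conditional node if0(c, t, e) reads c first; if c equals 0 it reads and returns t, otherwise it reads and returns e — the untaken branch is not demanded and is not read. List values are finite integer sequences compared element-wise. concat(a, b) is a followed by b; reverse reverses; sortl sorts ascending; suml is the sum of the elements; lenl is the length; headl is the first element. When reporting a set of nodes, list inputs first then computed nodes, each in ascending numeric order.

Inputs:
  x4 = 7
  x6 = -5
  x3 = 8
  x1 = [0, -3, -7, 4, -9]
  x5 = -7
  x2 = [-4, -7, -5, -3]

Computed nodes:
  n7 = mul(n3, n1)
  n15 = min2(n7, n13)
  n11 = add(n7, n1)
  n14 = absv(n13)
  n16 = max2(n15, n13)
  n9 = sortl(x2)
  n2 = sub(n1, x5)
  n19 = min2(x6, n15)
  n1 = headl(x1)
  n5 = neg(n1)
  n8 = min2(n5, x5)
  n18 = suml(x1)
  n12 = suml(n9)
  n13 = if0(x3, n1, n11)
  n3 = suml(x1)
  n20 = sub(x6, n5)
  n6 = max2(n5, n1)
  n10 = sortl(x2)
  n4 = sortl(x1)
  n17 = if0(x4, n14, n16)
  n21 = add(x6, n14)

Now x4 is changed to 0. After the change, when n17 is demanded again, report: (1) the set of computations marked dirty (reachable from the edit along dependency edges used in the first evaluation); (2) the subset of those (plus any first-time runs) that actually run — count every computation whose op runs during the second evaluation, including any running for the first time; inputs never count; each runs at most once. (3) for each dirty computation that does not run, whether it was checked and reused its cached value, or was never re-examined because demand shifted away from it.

Initial pass — values computed on the first demand:
  n1 = headl([0, -3, -7, 4, -9]) = 0
  n3 = suml([0, -3, -7, 4, -9]) = -15
  n7 = mul(-15, 0) = 0
  n11 = add(0, 0) = 0
  n13 = if0(x3=8 -> else branch n11) = 0
  n15 = min2(0, 0) = 0
  n16 = max2(0, 0) = 0
  n17 = if0(x4=7 -> else branch n16) = 0

Second demand — change propagation:
  n14: newly demanded (no cache) — executes and yields 0.
  n17: re-runs because x4 7->0; new result 0 (unchanged).

The important point: the flipped condition pulls in fresh nodes; n14 runs for the first time.

Dirty set: n17.
Run set: n14, n17 (2 run).
All dirty computations ended up running.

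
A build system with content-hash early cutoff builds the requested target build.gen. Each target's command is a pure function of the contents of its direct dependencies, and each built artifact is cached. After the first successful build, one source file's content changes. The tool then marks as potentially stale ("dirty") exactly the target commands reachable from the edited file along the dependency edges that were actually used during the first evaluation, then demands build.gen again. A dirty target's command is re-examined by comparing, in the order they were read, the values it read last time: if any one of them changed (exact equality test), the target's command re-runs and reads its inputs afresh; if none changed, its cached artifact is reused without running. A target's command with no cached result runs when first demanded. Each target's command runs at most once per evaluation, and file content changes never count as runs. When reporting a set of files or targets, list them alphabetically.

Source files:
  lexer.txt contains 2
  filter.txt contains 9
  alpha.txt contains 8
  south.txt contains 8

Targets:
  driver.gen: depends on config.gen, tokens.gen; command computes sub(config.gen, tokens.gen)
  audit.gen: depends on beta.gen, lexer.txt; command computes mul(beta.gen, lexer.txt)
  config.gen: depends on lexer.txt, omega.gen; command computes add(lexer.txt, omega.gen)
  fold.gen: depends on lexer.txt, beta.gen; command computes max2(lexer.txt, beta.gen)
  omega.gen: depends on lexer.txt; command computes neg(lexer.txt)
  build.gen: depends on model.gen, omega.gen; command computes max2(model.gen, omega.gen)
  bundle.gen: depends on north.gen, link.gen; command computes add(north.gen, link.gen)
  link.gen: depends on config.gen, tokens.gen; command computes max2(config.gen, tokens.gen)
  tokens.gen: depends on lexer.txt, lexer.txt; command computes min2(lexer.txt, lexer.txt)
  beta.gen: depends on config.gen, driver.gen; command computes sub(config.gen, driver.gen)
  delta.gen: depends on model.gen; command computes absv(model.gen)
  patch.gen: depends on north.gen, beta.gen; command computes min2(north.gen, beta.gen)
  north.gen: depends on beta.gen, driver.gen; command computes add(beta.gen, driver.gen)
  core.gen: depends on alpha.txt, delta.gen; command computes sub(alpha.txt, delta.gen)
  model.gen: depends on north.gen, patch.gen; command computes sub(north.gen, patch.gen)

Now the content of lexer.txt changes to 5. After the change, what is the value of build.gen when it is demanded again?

First evaluation (everything demanded from the output):
  omega.gen = neg(2) = -2
  config.gen = add(2, -2) = 0
  tokens.gen = min2(2, 2) = 2
  driver.gen = sub(0, 2) = -2
  beta.gen = sub(0, -2) = 2
  north.gen = add(2, -2) = 0
  patch.gen = min2(0, 2) = 0
  model.gen = sub(0, 0) = 0
  build.gen = max2(0, -2) = 0

Propagation after the edit:
  omega.gen: runs — lexer.txt 2->5; result -5.
  config.gen: runs — lexer.txt 2->5; omega.gen -2->-5; result 0 (same value as before).
  tokens.gen: runs — lexer.txt 2->5; lexer.txt 2->5; result 5.
  driver.gen: runs — tokens.gen 2->5; result -5.
  beta.gen: runs — driver.gen -2->-5; result 5.
  north.gen: runs — beta.gen 2->5; driver.gen -2->-5; result 0 (same value as before).
  patch.gen: runs — beta.gen 2->5; result 0 (same value as before).
  model.gen: checked — values it read are unchanged (north.gen unchanged, patch.gen unchanged); reused cached 0 without running.
  build.gen: runs — omega.gen -2->-5; result 0 (same value as before).

Key observation: the cutoff stops propagation at model.gen — its inputs' values are unchanged, so it reuses its cache.

New value of build.gen: 0.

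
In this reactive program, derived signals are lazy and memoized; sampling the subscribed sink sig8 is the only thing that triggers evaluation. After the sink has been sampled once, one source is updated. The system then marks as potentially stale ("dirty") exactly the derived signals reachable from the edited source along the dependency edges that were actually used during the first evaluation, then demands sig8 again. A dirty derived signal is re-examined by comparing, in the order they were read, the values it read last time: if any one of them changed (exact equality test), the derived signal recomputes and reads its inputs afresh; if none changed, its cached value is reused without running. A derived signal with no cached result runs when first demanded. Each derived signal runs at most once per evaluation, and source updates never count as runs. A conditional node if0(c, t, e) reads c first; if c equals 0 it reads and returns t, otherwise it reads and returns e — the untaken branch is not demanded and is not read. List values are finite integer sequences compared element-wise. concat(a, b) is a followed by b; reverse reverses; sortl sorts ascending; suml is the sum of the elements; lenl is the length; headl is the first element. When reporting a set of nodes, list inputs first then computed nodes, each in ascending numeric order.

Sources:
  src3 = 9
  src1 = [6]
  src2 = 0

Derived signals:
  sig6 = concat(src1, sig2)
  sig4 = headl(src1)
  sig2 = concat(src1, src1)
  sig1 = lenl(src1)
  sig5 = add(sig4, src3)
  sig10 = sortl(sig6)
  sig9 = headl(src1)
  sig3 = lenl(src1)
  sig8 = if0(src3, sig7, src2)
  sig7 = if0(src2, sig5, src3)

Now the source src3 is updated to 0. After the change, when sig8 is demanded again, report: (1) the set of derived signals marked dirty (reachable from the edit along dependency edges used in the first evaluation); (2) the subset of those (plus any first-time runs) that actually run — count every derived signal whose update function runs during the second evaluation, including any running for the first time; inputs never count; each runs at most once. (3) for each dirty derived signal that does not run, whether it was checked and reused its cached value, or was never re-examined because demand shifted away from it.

First demand of the output computes:
  sig8 = if0(src3=9 -> else branch src2) = 0

After the edit, cleaning proceeds:
  sig4: had never run; runs now, result 6.
  sig5: had never run; runs now, result 6.
  sig7: had never run; runs now, result 6.
  sig8: a read changed (src3 9->0) — executes, giving 6.

Note the branch switch — sig4, sig5, sig7 had no cache and run now for the first time.

The edit dirties: sig8.
4 derived signals run: sig4, sig5, sig7, sig8.
No dirty derived signal escaped a run.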